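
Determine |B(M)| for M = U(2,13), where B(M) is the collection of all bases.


Bases of U(2,13) are all 2-element subsets of the 13-element ground set.
Number of bases = C(13,2).
C(13,2) = (13 * 12) / (1 * 2) = 78.

78


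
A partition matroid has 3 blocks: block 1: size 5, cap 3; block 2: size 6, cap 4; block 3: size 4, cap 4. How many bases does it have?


A basis picks exactly ci elements from block i.
Number of bases = product of C(|Si|, ci).
= C(5,3) * C(6,4) * C(4,4)
= 10 * 15 * 1
= 150.

150


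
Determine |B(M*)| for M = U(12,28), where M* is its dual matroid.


The dual of U(r,n) is U(n-r, n) = U(16,28).
Bases of U(16,28) are all (16)-element subsets.
|B(M*)| = C(28,16) = 28! / (16! * 12!) = 30421755.

30421755


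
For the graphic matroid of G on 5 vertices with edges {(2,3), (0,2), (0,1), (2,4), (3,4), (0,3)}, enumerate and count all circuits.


A circuit in a graphic matroid = edge set of a simple cycle.
G has 5 vertices and 6 edges.
Enumerating all minimal edge subsets forming cycles...
Total circuits found: 3.

3


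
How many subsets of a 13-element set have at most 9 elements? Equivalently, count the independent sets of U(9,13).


Independent sets of U(9,13) are all subsets of size <= 9.
Count = (13 choose 0) + (13 choose 1) + (13 choose 2) + (13 choose 3) + (13 choose 4) + (13 choose 5) + (13 choose 6) + (13 choose 7) + (13 choose 8) + (13 choose 9)
     = 1 + 13 + 78 + 286 + 715 + 1287 + 1716 + 1716 + 1287 + 715
     = 7814.

7814


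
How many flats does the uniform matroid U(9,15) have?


Flats of U(9,15): every subset of size < 9 is a flat, plus E itself.
Count = C(15,0) + C(15,1) + C(15,2) + C(15,3) + C(15,4) + C(15,5) + C(15,6) + C(15,7) + C(15,8) + 1
     = 1 + 15 + 105 + 455 + 1365 + 3003 + 5005 + 6435 + 6435 + 1
     = 22820.

22820


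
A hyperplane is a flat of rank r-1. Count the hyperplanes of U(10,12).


Hyperplanes of U(10,12) are flats of rank 9.
In a uniform matroid, these are exactly the (9)-element subsets.
Count = (12 choose 9) = 220.

220


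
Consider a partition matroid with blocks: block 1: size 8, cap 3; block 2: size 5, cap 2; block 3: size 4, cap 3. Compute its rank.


Rank of a partition matroid = sum of min(|Si|, ci) for each block.
= min(8,3) + min(5,2) + min(4,3)
= 3 + 2 + 3
= 8.

8


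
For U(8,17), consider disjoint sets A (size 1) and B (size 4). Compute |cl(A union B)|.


|A union B| = 1 + 4 = 5 (disjoint).
In U(8,17), cl(S) = S if |S| < 8, else cl(S) = E.
Since 5 < 8, cl(A union B) = A union B.
|cl(A union B)| = 5.

5


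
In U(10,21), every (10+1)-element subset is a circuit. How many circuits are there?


In U(10,21), circuits are the (11)-element subsets.
Any set of 11 elements is dependent, and removing any one element gives
an independent set of size 10, so it is a minimal dependent set.
Number of circuits = (21 choose 11) = 352716.

352716


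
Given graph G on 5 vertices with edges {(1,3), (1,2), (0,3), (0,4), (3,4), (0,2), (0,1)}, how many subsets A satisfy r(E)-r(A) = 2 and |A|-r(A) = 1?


R(x,y) = sum over A in 2^E of x^(r(E)-r(A)) * y^(|A|-r(A)).
G has 5 vertices, 7 edges. r(E) = 4.
Enumerate all 2^7 = 128 subsets.
Count subsets with r(E)-r(A)=2 and |A|-r(A)=1: 3.

3


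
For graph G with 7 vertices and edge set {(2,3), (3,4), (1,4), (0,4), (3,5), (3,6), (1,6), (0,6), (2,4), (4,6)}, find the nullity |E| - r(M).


Cycle rank (nullity) = |E| - r(M) = |E| - (|V| - c).
|E| = 10, |V| = 7, c = 1.
Nullity = 10 - (7 - 1) = 10 - 6 = 4.

4


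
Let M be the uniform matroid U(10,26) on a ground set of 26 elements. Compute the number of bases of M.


Bases of U(10,26) are all 10-element subsets of the 26-element ground set.
Number of bases = C(26,10).
C(26,10) = 26! / (10! * 16!) = 5311735.

5311735


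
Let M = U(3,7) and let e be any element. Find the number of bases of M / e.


Contracting e from U(3,7) gives U(2,6).
Bases of U(2,6) = C(6,2) = 6! / (2! * 4!) = 15.

15


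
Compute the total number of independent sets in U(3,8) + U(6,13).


For a direct sum, |I(M1+M2)| = |I(M1)| * |I(M2)|.
|I(U(3,8))| = sum C(8,k) for k=0..3 = 93.
|I(U(6,13))| = sum C(13,k) for k=0..6 = 4096.
Total = 93 * 4096 = 380928.

380928


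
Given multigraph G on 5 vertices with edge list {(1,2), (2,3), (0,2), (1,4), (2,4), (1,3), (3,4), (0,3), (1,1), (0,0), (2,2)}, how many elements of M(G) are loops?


In a graphic matroid, a loop is a self-loop edge (u,u) with rank 0.
Examining all 11 edges for self-loops...
Self-loops found: (1,1), (0,0), (2,2)
Number of loops = 3.

3


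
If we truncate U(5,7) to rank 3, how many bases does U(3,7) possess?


Truncating U(5,7) to rank 3 gives U(3,7).
Bases of U(3,7) are all 3-element subsets of 7 elements.
Number of bases = C(7,3) = (7 * 6 * 5) / (1 * 2 * 3) = 35.

35


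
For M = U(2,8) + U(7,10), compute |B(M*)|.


(M1+M2)* = M1* + M2*.
M1* = U(6,8), bases: C(8,6) = 28.
M2* = U(3,10), bases: C(10,3) = 120.
|B(M*)| = 28 * 120 = 3360.

3360


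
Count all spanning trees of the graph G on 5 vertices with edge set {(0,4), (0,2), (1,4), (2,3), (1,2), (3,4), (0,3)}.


By Kirchhoff's matrix tree theorem, the number of spanning trees equals
the determinant of any cofactor of the Laplacian matrix L.
G has 5 vertices and 7 edges.
Computing the (4 x 4) cofactor determinant gives 24.

24


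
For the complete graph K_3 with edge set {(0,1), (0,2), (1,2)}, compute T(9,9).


T(K_3; x,y) = x^2 + x + y.
T(9,9) = 81 + 9 + 9 = 99.

99


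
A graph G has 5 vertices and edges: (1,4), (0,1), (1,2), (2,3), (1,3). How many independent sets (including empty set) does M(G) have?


An independent set in a graphic matroid is an acyclic edge subset.
G has 5 vertices and 5 edges.
Enumerate all 2^5 = 32 subsets, checking for acyclicity.
Total independent sets = 28.

28


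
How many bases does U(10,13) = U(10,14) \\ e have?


Deleting e from U(10,14) gives U(10,13) since n > r.
Bases of U(10,13) = (13 choose 10) = 286.

286


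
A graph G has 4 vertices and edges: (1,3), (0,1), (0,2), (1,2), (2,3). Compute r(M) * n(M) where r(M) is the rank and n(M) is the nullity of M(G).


r(M) = |V| - c = 4 - 1 = 3.
nullity = |E| - r(M) = 5 - 3 = 2.
Product = 3 * 2 = 6.

6


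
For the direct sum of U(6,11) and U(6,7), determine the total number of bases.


Bases of a direct sum M1 + M2: |B| = |B(M1)| * |B(M2)|.
|B(U(6,11))| = C(11,6) = 462.
|B(U(6,7))| = C(7,6) = 7.
Total bases = 462 * 7 = 3234.

3234


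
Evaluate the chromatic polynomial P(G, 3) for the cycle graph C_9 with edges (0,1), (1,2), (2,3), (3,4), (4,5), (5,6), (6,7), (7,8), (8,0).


P(C_9, k) = (k-1)^9 + (-1)^9*(k-1).
P(3) = (2)^9 - 2
= 512 - 2 = 510.

510


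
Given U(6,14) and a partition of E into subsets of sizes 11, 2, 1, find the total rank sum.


r(Ai) = min(|Ai|, 6) for each part.
Sum = min(11,6) + min(2,6) + min(1,6)
    = 6 + 2 + 1
    = 9.

9


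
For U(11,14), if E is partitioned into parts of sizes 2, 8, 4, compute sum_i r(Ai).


r(Ai) = min(|Ai|, 11) for each part.
Sum = min(2,11) + min(8,11) + min(4,11)
    = 2 + 8 + 4
    = 14.

14


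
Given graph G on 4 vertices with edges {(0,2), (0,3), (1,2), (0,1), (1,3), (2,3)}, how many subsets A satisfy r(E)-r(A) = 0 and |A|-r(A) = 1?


R(x,y) = sum over A in 2^E of x^(r(E)-r(A)) * y^(|A|-r(A)).
G has 4 vertices, 6 edges. r(E) = 3.
Enumerate all 2^6 = 64 subsets.
Count subsets with r(E)-r(A)=0 and |A|-r(A)=1: 15.

15


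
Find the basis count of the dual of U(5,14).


The dual of U(r,n) is U(n-r, n) = U(9,14).
Bases of U(9,14) are all (9)-element subsets.
|B(M*)| = (14 choose 9) = 2002.

2002


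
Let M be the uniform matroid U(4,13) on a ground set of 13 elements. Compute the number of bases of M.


Bases of U(4,13) are all 4-element subsets of the 13-element ground set.
Number of bases = C(13,4).
C(13,4) = (13 * 12 * 11 * 10) / (1 * 2 * 3 * 4) = 715.

715


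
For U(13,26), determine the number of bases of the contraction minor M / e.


Contracting e from U(13,26) gives U(12,25).
Bases of U(12,25) = C(25,12) = 5200300.

5200300


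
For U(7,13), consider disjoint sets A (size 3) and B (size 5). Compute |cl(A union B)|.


|A union B| = 3 + 5 = 8 (disjoint).
In U(7,13), cl(S) = S if |S| < 7, else cl(S) = E.
Since 8 >= 7, cl(A union B) = E.
|cl(A union B)| = 13.

13


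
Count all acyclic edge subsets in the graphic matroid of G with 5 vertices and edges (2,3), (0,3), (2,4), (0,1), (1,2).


An independent set in a graphic matroid is an acyclic edge subset.
G has 5 vertices and 5 edges.
Enumerate all 2^5 = 32 subsets, checking for acyclicity.
Total independent sets = 30.

30


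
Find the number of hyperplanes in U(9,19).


Hyperplanes of U(9,19) are flats of rank 8.
In a uniform matroid, these are exactly the (8)-element subsets.
Count = C(19,8) = 75582.

75582


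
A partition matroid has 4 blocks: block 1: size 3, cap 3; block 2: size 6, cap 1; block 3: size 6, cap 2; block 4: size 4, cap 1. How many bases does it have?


A basis picks exactly ci elements from block i.
Number of bases = product of C(|Si|, ci).
= C(3,3) * C(6,1) * C(6,2) * C(4,1)
= 1 * 6 * 15 * 4
= 360.

360


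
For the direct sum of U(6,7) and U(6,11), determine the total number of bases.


Bases of a direct sum M1 + M2: |B| = |B(M1)| * |B(M2)|.
|B(U(6,7))| = C(7,6) = 7.
|B(U(6,11))| = C(11,6) = 462.
Total bases = 7 * 462 = 3234.

3234


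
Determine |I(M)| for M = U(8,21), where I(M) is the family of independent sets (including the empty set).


Independent sets of U(8,21) are all subsets of size <= 8.
Count = (21 choose 0) + (21 choose 1) + (21 choose 2) + (21 choose 3) + (21 choose 4) + (21 choose 5) + (21 choose 6) + (21 choose 7) + (21 choose 8)
     = 1 + 21 + 210 + 1330 + 5985 + 20349 + 54264 + 116280 + 203490
     = 401930.

401930


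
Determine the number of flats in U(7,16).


Flats of U(7,16): every subset of size < 7 is a flat, plus E itself.
Count = (16 choose 0) + (16 choose 1) + (16 choose 2) + (16 choose 3) + (16 choose 4) + (16 choose 5) + (16 choose 6) + 1
     = 1 + 16 + 120 + 560 + 1820 + 4368 + 8008 + 1
     = 14894.

14894


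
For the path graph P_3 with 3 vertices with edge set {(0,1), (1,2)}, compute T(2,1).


A path on 3 vertices is a tree with 2 edges.
T(x,y) = x^(2) for any tree.
T(2,1) = 2^2 = 4.

4


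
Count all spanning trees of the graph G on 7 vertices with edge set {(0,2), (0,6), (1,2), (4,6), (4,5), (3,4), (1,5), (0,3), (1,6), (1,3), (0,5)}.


By Kirchhoff's matrix tree theorem, the number of spanning trees equals
the determinant of any cofactor of the Laplacian matrix L.
G has 7 vertices and 11 edges.
Computing the (6 x 6) cofactor determinant gives 216.

216


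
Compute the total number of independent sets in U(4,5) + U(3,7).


For a direct sum, |I(M1+M2)| = |I(M1)| * |I(M2)|.
|I(U(4,5))| = sum C(5,k) for k=0..4 = 31.
|I(U(3,7))| = sum C(7,k) for k=0..3 = 64.
Total = 31 * 64 = 1984.

1984


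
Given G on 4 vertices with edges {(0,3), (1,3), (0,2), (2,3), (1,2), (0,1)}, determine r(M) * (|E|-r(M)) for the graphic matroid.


r(M) = |V| - c = 4 - 1 = 3.
nullity = |E| - r(M) = 6 - 3 = 3.
Product = 3 * 3 = 9.

9


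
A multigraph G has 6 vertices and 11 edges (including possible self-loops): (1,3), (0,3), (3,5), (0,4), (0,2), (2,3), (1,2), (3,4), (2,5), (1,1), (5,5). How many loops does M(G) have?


In a graphic matroid, a loop is a self-loop edge (u,u) with rank 0.
Examining all 11 edges for self-loops...
Self-loops found: (1,1), (5,5)
Number of loops = 2.

2


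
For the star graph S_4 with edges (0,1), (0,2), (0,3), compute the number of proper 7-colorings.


P(tree, k) = k * (k-1)^(3) for any tree on 4 vertices.
P(7) = 7 * 6^3 = 7 * 216 = 1512.

1512


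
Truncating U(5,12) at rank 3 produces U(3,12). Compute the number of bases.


Truncating U(5,12) to rank 3 gives U(3,12).
Bases of U(3,12) are all 3-element subsets of 12 elements.
Number of bases = (12 choose 3) = 220.

220


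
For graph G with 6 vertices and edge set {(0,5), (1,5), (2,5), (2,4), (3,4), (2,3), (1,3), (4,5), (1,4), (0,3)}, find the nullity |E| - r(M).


Cycle rank (nullity) = |E| - r(M) = |E| - (|V| - c).
|E| = 10, |V| = 6, c = 1.
Nullity = 10 - (6 - 1) = 10 - 5 = 5.

5


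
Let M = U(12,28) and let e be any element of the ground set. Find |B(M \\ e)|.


Deleting e from U(12,28) gives U(12,27) since n > r.
Bases of U(12,27) = C(27,12) = 17383860.

17383860


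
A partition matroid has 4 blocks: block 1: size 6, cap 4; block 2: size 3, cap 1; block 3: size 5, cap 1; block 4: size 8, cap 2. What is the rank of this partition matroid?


Rank of a partition matroid = sum of min(|Si|, ci) for each block.
= min(6,4) + min(3,1) + min(5,1) + min(8,2)
= 4 + 1 + 1 + 2
= 8.

8


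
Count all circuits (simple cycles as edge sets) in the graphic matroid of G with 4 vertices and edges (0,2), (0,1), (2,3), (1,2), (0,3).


A circuit in a graphic matroid = edge set of a simple cycle.
G has 4 vertices and 5 edges.
Enumerating all minimal edge subsets forming cycles...
Total circuits found: 3.

3


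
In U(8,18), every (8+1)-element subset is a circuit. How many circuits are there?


In U(8,18), circuits are the (9)-element subsets.
Any set of 9 elements is dependent, and removing any one element gives
an independent set of size 8, so it is a minimal dependent set.
Number of circuits = (18 choose 9) = 48620.

48620


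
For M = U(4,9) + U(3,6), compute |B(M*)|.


(M1+M2)* = M1* + M2*.
M1* = U(5,9), bases: C(9,5) = 126.
M2* = U(3,6), bases: C(6,3) = 20.
|B(M*)| = 126 * 20 = 2520.

2520


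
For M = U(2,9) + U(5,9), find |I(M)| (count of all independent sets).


For a direct sum, |I(M1+M2)| = |I(M1)| * |I(M2)|.
|I(U(2,9))| = sum C(9,k) for k=0..2 = 46.
|I(U(5,9))| = sum C(9,k) for k=0..5 = 382.
Total = 46 * 382 = 17572.

17572


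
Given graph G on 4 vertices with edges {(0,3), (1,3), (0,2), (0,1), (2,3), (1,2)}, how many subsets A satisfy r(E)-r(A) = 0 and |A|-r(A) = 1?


R(x,y) = sum over A in 2^E of x^(r(E)-r(A)) * y^(|A|-r(A)).
G has 4 vertices, 6 edges. r(E) = 3.
Enumerate all 2^6 = 64 subsets.
Count subsets with r(E)-r(A)=0 and |A|-r(A)=1: 15.

15


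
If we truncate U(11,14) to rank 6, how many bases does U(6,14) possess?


Truncating U(11,14) to rank 6 gives U(6,14).
Bases of U(6,14) are all 6-element subsets of 14 elements.
Number of bases = C(14,6) = 14! / (6! * 8!) = 3003.

3003


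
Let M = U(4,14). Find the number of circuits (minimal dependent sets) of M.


In U(4,14), circuits are the (5)-element subsets.
Any set of 5 elements is dependent, and removing any one element gives
an independent set of size 4, so it is a minimal dependent set.
Number of circuits = (14 choose 5) = 2002.

2002


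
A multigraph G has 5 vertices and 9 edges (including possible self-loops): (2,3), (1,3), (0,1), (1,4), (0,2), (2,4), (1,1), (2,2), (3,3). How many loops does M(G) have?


In a graphic matroid, a loop is a self-loop edge (u,u) with rank 0.
Examining all 9 edges for self-loops...
Self-loops found: (1,1), (2,2), (3,3)
Number of loops = 3.

3


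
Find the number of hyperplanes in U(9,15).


Hyperplanes of U(9,15) are flats of rank 8.
In a uniform matroid, these are exactly the (8)-element subsets.
Count = (15 choose 8) = 6435.

6435


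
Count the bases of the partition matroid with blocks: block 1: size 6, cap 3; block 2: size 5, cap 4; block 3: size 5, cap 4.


A basis picks exactly ci elements from block i.
Number of bases = product of C(|Si|, ci).
= C(6,3) * C(5,4) * C(5,4)
= 20 * 5 * 5
= 500.

500


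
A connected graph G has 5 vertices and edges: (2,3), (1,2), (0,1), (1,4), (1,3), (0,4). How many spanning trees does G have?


By Kirchhoff's matrix tree theorem, the number of spanning trees equals
the determinant of any cofactor of the Laplacian matrix L.
G has 5 vertices and 6 edges.
Computing the (4 x 4) cofactor determinant gives 9.

9


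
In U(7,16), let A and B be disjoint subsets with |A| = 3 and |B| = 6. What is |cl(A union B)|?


|A union B| = 3 + 6 = 9 (disjoint).
In U(7,16), cl(S) = S if |S| < 7, else cl(S) = E.
Since 9 >= 7, cl(A union B) = E.
|cl(A union B)| = 16.

16


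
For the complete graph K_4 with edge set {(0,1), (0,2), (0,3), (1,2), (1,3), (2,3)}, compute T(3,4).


T(K_4; x,y) = x^3 + 3x^2 + 4xy + 2x + y^3 + 3y^2 + 2y.
Substituting x=3, y=4:
= 27 + 27 + 48 + 6 + 64 + 48 + 8
= 228.

228


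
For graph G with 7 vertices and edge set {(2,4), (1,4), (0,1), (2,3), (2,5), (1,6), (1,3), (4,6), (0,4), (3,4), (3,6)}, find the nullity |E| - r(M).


Cycle rank (nullity) = |E| - r(M) = |E| - (|V| - c).
|E| = 11, |V| = 7, c = 1.
Nullity = 11 - (7 - 1) = 11 - 6 = 5.

5


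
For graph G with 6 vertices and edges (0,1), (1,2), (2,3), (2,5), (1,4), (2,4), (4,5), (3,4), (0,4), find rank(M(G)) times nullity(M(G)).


r(M) = |V| - c = 6 - 1 = 5.
nullity = |E| - r(M) = 9 - 5 = 4.
Product = 5 * 4 = 20.

20


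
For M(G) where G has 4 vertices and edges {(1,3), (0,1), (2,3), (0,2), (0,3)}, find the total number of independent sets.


An independent set in a graphic matroid is an acyclic edge subset.
G has 4 vertices and 5 edges.
Enumerate all 2^5 = 32 subsets, checking for acyclicity.
Total independent sets = 24.

24


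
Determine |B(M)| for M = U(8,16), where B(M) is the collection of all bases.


Bases of U(8,16) are all 8-element subsets of the 16-element ground set.
Number of bases = C(16,8).
C(16,8) = 16! / (8! * 8!) = 12870.

12870


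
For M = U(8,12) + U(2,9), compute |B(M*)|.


(M1+M2)* = M1* + M2*.
M1* = U(4,12), bases: C(12,4) = 495.
M2* = U(7,9), bases: C(9,7) = 36.
|B(M*)| = 495 * 36 = 17820.

17820


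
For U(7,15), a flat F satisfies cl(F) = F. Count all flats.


Flats of U(7,15): every subset of size < 7 is a flat, plus E itself.
Count = (15 choose 0) + (15 choose 1) + (15 choose 2) + (15 choose 3) + (15 choose 4) + (15 choose 5) + (15 choose 6) + 1
     = 1 + 15 + 105 + 455 + 1365 + 3003 + 5005 + 1
     = 9950.

9950


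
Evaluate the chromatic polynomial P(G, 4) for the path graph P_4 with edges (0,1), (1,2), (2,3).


P(P_4, k) = k * (k-1)^(3).
P(4) = 4 * 3^3 = 4 * 27 = 108.

108


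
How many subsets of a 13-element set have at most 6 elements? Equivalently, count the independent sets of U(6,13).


Independent sets of U(6,13) are all subsets of size <= 6.
Count = C(13,0) + C(13,1) + C(13,2) + C(13,3) + C(13,4) + C(13,5) + C(13,6)
     = 1 + 13 + 78 + 286 + 715 + 1287 + 1716
     = 4096.

4096


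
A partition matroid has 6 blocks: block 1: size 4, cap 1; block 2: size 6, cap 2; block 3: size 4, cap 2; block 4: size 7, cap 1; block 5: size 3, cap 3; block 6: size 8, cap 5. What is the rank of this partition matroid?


Rank of a partition matroid = sum of min(|Si|, ci) for each block.
= min(4,1) + min(6,2) + min(4,2) + min(7,1) + min(3,3) + min(8,5)
= 1 + 2 + 2 + 1 + 3 + 5
= 14.

14


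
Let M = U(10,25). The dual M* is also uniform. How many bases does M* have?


The dual of U(r,n) is U(n-r, n) = U(15,25).
Bases of U(15,25) are all (15)-element subsets.
|B(M*)| = C(25,15) = 3268760.

3268760


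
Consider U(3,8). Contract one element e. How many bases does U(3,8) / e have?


Contracting e from U(3,8) gives U(2,7).
Bases of U(2,7) = C(7,2) = (7 * 6) / (1 * 2) = 21.

21


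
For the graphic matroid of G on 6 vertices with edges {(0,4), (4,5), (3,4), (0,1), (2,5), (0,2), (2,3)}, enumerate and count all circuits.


A circuit in a graphic matroid = edge set of a simple cycle.
G has 6 vertices and 7 edges.
Enumerating all minimal edge subsets forming cycles...
Total circuits found: 3.

3


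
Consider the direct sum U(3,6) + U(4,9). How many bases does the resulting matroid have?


Bases of a direct sum M1 + M2: |B| = |B(M1)| * |B(M2)|.
|B(U(3,6))| = C(6,3) = 20.
|B(U(4,9))| = C(9,4) = 126.
Total bases = 20 * 126 = 2520.

2520


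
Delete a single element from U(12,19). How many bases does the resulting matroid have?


Deleting e from U(12,19) gives U(12,18) since n > r.
Bases of U(12,18) = (18 choose 12) = 18564.

18564


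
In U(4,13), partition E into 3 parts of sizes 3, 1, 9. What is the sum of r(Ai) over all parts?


r(Ai) = min(|Ai|, 4) for each part.
Sum = min(3,4) + min(1,4) + min(9,4)
    = 3 + 1 + 4
    = 8.

8


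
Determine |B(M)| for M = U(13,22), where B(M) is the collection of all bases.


Bases of U(13,22) are all 13-element subsets of the 22-element ground set.
Number of bases = C(22,13).
(22 choose 13) = 497420.

497420


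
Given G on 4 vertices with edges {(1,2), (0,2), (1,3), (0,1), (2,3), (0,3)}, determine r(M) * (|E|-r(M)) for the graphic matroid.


r(M) = |V| - c = 4 - 1 = 3.
nullity = |E| - r(M) = 6 - 3 = 3.
Product = 3 * 3 = 9.

9


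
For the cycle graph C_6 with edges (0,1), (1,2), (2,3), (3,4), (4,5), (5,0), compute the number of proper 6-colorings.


P(C_6, k) = (k-1)^6 + (-1)^6*(k-1).
P(6) = (5)^6 + 5
= 15625 + 5 = 15630.

15630


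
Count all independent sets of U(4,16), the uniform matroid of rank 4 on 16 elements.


Independent sets of U(4,16) are all subsets of size <= 4.
Count = (16 choose 0) + (16 choose 1) + (16 choose 2) + (16 choose 3) + (16 choose 4)
     = 1 + 16 + 120 + 560 + 1820
     = 2517.

2517


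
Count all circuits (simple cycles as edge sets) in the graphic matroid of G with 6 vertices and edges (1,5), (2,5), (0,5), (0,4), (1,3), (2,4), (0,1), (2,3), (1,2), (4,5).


A circuit in a graphic matroid = edge set of a simple cycle.
G has 6 vertices and 10 edges.
Enumerating all minimal edge subsets forming cycles...
Total circuits found: 21.

21


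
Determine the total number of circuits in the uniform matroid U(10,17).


In U(10,17), circuits are the (11)-element subsets.
Any set of 11 elements is dependent, and removing any one element gives
an independent set of size 10, so it is a minimal dependent set.
Number of circuits = C(17,11) = 17! / (11! * 6!) = 12376.

12376


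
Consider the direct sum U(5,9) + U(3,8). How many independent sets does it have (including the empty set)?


For a direct sum, |I(M1+M2)| = |I(M1)| * |I(M2)|.
|I(U(5,9))| = sum C(9,k) for k=0..5 = 382.
|I(U(3,8))| = sum C(8,k) for k=0..3 = 93.
Total = 382 * 93 = 35526.

35526


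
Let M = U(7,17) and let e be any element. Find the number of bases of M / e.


Contracting e from U(7,17) gives U(6,16).
Bases of U(6,16) = C(16,6) = 8008.

8008


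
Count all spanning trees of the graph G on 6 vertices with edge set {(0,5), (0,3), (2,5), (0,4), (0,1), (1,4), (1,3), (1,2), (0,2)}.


By Kirchhoff's matrix tree theorem, the number of spanning trees equals
the determinant of any cofactor of the Laplacian matrix L.
G has 6 vertices and 9 edges.
Computing the (5 x 5) cofactor determinant gives 52.

52


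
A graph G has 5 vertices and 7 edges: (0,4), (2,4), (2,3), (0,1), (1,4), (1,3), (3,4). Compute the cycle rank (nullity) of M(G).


Cycle rank (nullity) = |E| - r(M) = |E| - (|V| - c).
|E| = 7, |V| = 5, c = 1.
Nullity = 7 - (5 - 1) = 7 - 4 = 3.

3


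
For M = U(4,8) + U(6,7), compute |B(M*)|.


(M1+M2)* = M1* + M2*.
M1* = U(4,8), bases: C(8,4) = 70.
M2* = U(1,7), bases: C(7,1) = 7.
|B(M*)| = 70 * 7 = 490.

490


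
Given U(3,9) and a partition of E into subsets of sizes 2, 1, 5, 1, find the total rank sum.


r(Ai) = min(|Ai|, 3) for each part.
Sum = min(2,3) + min(1,3) + min(5,3) + min(1,3)
    = 2 + 1 + 3 + 1
    = 7.

7


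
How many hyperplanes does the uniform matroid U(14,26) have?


Hyperplanes of U(14,26) are flats of rank 13.
In a uniform matroid, these are exactly the (13)-element subsets.
Count = (26 choose 13) = 10400600.

10400600


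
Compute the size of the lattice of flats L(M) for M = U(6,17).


Flats of U(6,17): every subset of size < 6 is a flat, plus E itself.
Count = (17 choose 0) + (17 choose 1) + (17 choose 2) + (17 choose 3) + (17 choose 4) + (17 choose 5) + 1
     = 1 + 17 + 136 + 680 + 2380 + 6188 + 1
     = 9403.

9403


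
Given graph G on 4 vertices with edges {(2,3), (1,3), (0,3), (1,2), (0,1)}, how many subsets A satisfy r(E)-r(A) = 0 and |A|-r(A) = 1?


R(x,y) = sum over A in 2^E of x^(r(E)-r(A)) * y^(|A|-r(A)).
G has 4 vertices, 5 edges. r(E) = 3.
Enumerate all 2^5 = 32 subsets.
Count subsets with r(E)-r(A)=0 and |A|-r(A)=1: 5.

5


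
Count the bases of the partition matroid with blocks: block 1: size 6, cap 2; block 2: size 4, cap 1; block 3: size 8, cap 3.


A basis picks exactly ci elements from block i.
Number of bases = product of C(|Si|, ci).
= C(6,2) * C(4,1) * C(8,3)
= 15 * 4 * 56
= 3360.

3360


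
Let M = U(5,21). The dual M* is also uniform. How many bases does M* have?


The dual of U(r,n) is U(n-r, n) = U(16,21).
Bases of U(16,21) are all (16)-element subsets.
|B(M*)| = C(21,16) = 20349.

20349


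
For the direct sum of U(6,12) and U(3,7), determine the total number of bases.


Bases of a direct sum M1 + M2: |B| = |B(M1)| * |B(M2)|.
|B(U(6,12))| = C(12,6) = 924.
|B(U(3,7))| = C(7,3) = 35.
Total bases = 924 * 35 = 32340.

32340


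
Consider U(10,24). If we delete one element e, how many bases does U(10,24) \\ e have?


Deleting e from U(10,24) gives U(10,23) since n > r.
Bases of U(10,23) = C(23,10) = 23! / (10! * 13!) = 1144066.

1144066


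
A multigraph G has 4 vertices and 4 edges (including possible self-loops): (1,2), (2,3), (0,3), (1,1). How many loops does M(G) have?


In a graphic matroid, a loop is a self-loop edge (u,u) with rank 0.
Examining all 4 edges for self-loops...
Self-loops found: (1,1)
Number of loops = 1.

1


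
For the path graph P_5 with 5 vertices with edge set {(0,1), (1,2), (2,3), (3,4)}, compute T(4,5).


A path on 5 vertices is a tree with 4 edges.
T(x,y) = x^(4) for any tree.
T(4,5) = 4^4 = 256.

256


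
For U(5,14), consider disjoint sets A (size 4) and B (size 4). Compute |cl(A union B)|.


|A union B| = 4 + 4 = 8 (disjoint).
In U(5,14), cl(S) = S if |S| < 5, else cl(S) = E.
Since 8 >= 5, cl(A union B) = E.
|cl(A union B)| = 14.

14


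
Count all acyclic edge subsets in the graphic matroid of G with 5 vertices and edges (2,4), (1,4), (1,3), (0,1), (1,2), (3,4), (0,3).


An independent set in a graphic matroid is an acyclic edge subset.
G has 5 vertices and 7 edges.
Enumerate all 2^7 = 128 subsets, checking for acyclicity.
Total independent sets = 82.

82


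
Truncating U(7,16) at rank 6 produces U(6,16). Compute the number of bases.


Truncating U(7,16) to rank 6 gives U(6,16).
Bases of U(6,16) are all 6-element subsets of 16 elements.
Number of bases = C(16,6) = 16! / (6! * 10!) = 8008.

8008


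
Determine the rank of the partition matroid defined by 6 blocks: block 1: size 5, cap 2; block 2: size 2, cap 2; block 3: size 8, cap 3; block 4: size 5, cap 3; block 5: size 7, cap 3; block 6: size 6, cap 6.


Rank of a partition matroid = sum of min(|Si|, ci) for each block.
= min(5,2) + min(2,2) + min(8,3) + min(5,3) + min(7,3) + min(6,6)
= 2 + 2 + 3 + 3 + 3 + 6
= 19.

19


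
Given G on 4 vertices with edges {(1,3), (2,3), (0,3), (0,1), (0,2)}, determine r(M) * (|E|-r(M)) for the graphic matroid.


r(M) = |V| - c = 4 - 1 = 3.
nullity = |E| - r(M) = 5 - 3 = 2.
Product = 3 * 2 = 6.

6


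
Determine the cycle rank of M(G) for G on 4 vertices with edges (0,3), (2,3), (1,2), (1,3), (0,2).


Cycle rank (nullity) = |E| - r(M) = |E| - (|V| - c).
|E| = 5, |V| = 4, c = 1.
Nullity = 5 - (4 - 1) = 5 - 3 = 2.

2


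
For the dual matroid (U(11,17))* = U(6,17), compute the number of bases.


The dual of U(r,n) is U(n-r, n) = U(6,17).
Bases of U(6,17) are all (6)-element subsets.
|B(M*)| = C(17,6) = 17! / (6! * 11!) = 12376.

12376


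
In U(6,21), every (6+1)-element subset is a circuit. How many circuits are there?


In U(6,21), circuits are the (7)-element subsets.
Any set of 7 elements is dependent, and removing any one element gives
an independent set of size 6, so it is a minimal dependent set.
Number of circuits = (21 choose 7) = 116280.

116280


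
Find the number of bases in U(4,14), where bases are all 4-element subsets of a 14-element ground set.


Bases of U(4,14) are all 4-element subsets of the 14-element ground set.
Number of bases = C(14,4).
(14 choose 4) = 1001.

1001


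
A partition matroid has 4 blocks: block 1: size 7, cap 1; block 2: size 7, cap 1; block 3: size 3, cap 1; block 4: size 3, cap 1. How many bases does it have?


A basis picks exactly ci elements from block i.
Number of bases = product of C(|Si|, ci).
= C(7,1) * C(7,1) * C(3,1) * C(3,1)
= 7 * 7 * 3 * 3
= 441.

441


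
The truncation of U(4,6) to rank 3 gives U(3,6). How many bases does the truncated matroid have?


Truncating U(4,6) to rank 3 gives U(3,6).
Bases of U(3,6) are all 3-element subsets of 6 elements.
Number of bases = C(6,3) = 6! / (3! * 3!) = 20.

20


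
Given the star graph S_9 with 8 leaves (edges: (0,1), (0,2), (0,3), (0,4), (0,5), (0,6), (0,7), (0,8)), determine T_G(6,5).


A star on 9 vertices is a tree with 8 edges.
T(x,y) = x^(8) for any tree.
T(6,5) = 6^8 = 1679616.

1679616


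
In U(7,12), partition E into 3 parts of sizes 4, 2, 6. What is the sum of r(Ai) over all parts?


r(Ai) = min(|Ai|, 7) for each part.
Sum = min(4,7) + min(2,7) + min(6,7)
    = 4 + 2 + 6
    = 12.

12


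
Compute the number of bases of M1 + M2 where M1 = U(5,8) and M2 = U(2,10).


Bases of a direct sum M1 + M2: |B| = |B(M1)| * |B(M2)|.
|B(U(5,8))| = C(8,5) = 56.
|B(U(2,10))| = C(10,2) = 45.
Total bases = 56 * 45 = 2520.

2520


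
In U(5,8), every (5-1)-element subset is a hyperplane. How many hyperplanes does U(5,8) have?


Hyperplanes of U(5,8) are flats of rank 4.
In a uniform matroid, these are exactly the (4)-element subsets.
Count = C(8,4) = (8 * 7 * 6 * 5) / (1 * 2 * 3 * 4) = 70.

70


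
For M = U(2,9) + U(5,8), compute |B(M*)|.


(M1+M2)* = M1* + M2*.
M1* = U(7,9), bases: C(9,7) = 36.
M2* = U(3,8), bases: C(8,3) = 56.
|B(M*)| = 36 * 56 = 2016.

2016


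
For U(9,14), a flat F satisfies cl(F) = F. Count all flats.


Flats of U(9,14): every subset of size < 9 is a flat, plus E itself.
Count = (14 choose 0) + (14 choose 1) + (14 choose 2) + (14 choose 3) + (14 choose 4) + (14 choose 5) + (14 choose 6) + (14 choose 7) + (14 choose 8) + 1
     = 1 + 14 + 91 + 364 + 1001 + 2002 + 3003 + 3432 + 3003 + 1
     = 12912.

12912


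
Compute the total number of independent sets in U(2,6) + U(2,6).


For a direct sum, |I(M1+M2)| = |I(M1)| * |I(M2)|.
|I(U(2,6))| = sum C(6,k) for k=0..2 = 22.
|I(U(2,6))| = sum C(6,k) for k=0..2 = 22.
Total = 22 * 22 = 484.

484


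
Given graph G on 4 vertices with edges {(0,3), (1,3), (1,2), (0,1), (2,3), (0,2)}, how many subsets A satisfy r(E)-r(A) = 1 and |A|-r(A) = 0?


R(x,y) = sum over A in 2^E of x^(r(E)-r(A)) * y^(|A|-r(A)).
G has 4 vertices, 6 edges. r(E) = 3.
Enumerate all 2^6 = 64 subsets.
Count subsets with r(E)-r(A)=1 and |A|-r(A)=0: 15.

15


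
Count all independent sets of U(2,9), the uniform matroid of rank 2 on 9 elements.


Independent sets of U(2,9) are all subsets of size <= 2.
Count = (9 choose 0) + (9 choose 1) + (9 choose 2)
     = 1 + 9 + 36
     = 46.

46


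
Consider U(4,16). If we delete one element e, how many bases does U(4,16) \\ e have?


Deleting e from U(4,16) gives U(4,15) since n > r.
Bases of U(4,15) = C(15,4) = (15 * 14 * 13 * 12) / (1 * 2 * 3 * 4) = 1365.

1365


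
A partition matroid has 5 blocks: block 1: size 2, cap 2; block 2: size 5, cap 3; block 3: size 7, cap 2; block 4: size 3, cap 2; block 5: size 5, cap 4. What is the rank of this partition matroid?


Rank of a partition matroid = sum of min(|Si|, ci) for each block.
= min(2,2) + min(5,3) + min(7,2) + min(3,2) + min(5,4)
= 2 + 3 + 2 + 2 + 4
= 13.

13


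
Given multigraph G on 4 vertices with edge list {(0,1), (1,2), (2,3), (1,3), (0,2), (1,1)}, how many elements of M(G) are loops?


In a graphic matroid, a loop is a self-loop edge (u,u) with rank 0.
Examining all 6 edges for self-loops...
Self-loops found: (1,1)
Number of loops = 1.

1


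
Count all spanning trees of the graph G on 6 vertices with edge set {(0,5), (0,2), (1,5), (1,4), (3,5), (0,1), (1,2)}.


By Kirchhoff's matrix tree theorem, the number of spanning trees equals
the determinant of any cofactor of the Laplacian matrix L.
G has 6 vertices and 7 edges.
Computing the (5 x 5) cofactor determinant gives 8.

8


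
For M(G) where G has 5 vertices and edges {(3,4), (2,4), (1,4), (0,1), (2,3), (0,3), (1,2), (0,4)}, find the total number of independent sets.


An independent set in a graphic matroid is an acyclic edge subset.
G has 5 vertices and 8 edges.
Enumerate all 2^8 = 256 subsets, checking for acyclicity.
Total independent sets = 134.

134


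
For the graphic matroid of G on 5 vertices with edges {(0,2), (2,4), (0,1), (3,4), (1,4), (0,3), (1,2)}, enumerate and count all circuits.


A circuit in a graphic matroid = edge set of a simple cycle.
G has 5 vertices and 7 edges.
Enumerating all minimal edge subsets forming cycles...
Total circuits found: 7.

7


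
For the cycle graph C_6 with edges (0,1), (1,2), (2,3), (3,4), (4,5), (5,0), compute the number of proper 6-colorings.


P(C_6, k) = (k-1)^6 + (-1)^6*(k-1).
P(6) = (5)^6 + 5
= 15625 + 5 = 15630.

15630


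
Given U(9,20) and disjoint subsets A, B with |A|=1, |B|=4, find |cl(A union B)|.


|A union B| = 1 + 4 = 5 (disjoint).
In U(9,20), cl(S) = S if |S| < 9, else cl(S) = E.
Since 5 < 9, cl(A union B) = A union B.
|cl(A union B)| = 5.

5


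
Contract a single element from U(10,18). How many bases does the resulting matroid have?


Contracting e from U(10,18) gives U(9,17).
Bases of U(9,17) = C(17,9) = 17! / (9! * 8!) = 24310.

24310


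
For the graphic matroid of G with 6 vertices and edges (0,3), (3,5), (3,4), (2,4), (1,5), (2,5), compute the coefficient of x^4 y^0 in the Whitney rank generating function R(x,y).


R(x,y) = sum over A in 2^E of x^(r(E)-r(A)) * y^(|A|-r(A)).
G has 6 vertices, 6 edges. r(E) = 5.
Enumerate all 2^6 = 64 subsets.
Count subsets with r(E)-r(A)=4 and |A|-r(A)=0: 6.

6


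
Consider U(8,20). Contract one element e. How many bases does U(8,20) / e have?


Contracting e from U(8,20) gives U(7,19).
Bases of U(7,19) = C(19,7) = 50388.

50388


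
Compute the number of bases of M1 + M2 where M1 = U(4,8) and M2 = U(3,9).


Bases of a direct sum M1 + M2: |B| = |B(M1)| * |B(M2)|.
|B(U(4,8))| = C(8,4) = 70.
|B(U(3,9))| = C(9,3) = 84.
Total bases = 70 * 84 = 5880.

5880


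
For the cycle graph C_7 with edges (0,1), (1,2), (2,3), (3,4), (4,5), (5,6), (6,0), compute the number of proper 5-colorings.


P(C_7, k) = (k-1)^7 + (-1)^7*(k-1).
P(5) = (4)^7 - 4
= 16384 - 4 = 16380.

16380


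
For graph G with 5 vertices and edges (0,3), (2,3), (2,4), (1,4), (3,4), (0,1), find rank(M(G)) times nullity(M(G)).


r(M) = |V| - c = 5 - 1 = 4.
nullity = |E| - r(M) = 6 - 4 = 2.
Product = 4 * 2 = 8.

8


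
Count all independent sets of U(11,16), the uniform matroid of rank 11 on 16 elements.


Independent sets of U(11,16) are all subsets of size <= 11.
Count = C(16,0) + C(16,1) + C(16,2) + C(16,3) + C(16,4) + C(16,5) + C(16,6) + C(16,7) + C(16,8) + C(16,9) + C(16,10) + C(16,11)
     = 1 + 16 + 120 + 560 + 1820 + 4368 + 8008 + 11440 + 12870 + 11440 + 8008 + 4368
     = 63019.

63019


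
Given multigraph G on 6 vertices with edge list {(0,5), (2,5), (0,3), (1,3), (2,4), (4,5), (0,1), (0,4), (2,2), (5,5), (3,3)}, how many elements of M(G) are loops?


In a graphic matroid, a loop is a self-loop edge (u,u) with rank 0.
Examining all 11 edges for self-loops...
Self-loops found: (2,2), (5,5), (3,3)
Number of loops = 3.

3


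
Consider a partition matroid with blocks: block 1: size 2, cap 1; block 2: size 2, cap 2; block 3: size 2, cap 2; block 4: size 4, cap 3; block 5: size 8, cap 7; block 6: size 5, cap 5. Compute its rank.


Rank of a partition matroid = sum of min(|Si|, ci) for each block.
= min(2,1) + min(2,2) + min(2,2) + min(4,3) + min(8,7) + min(5,5)
= 1 + 2 + 2 + 3 + 7 + 5
= 20.

20


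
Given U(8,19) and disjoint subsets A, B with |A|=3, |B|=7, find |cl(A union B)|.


|A union B| = 3 + 7 = 10 (disjoint).
In U(8,19), cl(S) = S if |S| < 8, else cl(S) = E.
Since 10 >= 8, cl(A union B) = E.
|cl(A union B)| = 19.

19


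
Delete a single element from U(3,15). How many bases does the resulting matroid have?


Deleting e from U(3,15) gives U(3,14) since n > r.
Bases of U(3,14) = C(14,3) = (14 * 13 * 12) / (1 * 2 * 3) = 364.

364


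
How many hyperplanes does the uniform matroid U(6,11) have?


Hyperplanes of U(6,11) are flats of rank 5.
In a uniform matroid, these are exactly the (5)-element subsets.
Count = C(11,5) = 11! / (5! * 6!) = 462.

462


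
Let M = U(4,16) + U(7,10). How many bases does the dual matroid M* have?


(M1+M2)* = M1* + M2*.
M1* = U(12,16), bases: C(16,12) = 1820.
M2* = U(3,10), bases: C(10,3) = 120.
|B(M*)| = 1820 * 120 = 218400.

218400


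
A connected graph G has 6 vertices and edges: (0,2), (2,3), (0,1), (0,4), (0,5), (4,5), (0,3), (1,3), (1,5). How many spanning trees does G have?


By Kirchhoff's matrix tree theorem, the number of spanning trees equals
the determinant of any cofactor of the Laplacian matrix L.
G has 6 vertices and 9 edges.
Computing the (5 x 5) cofactor determinant gives 55.

55


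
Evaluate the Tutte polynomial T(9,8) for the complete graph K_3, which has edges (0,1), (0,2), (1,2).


T(K_3; x,y) = x^2 + x + y.
T(9,8) = 81 + 9 + 8 = 98.

98


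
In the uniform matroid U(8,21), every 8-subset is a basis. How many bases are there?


Bases of U(8,21) are all 8-element subsets of the 21-element ground set.
Number of bases = C(21,8).
C(21,8) = 21! / (8! * 13!) = 203490.

203490


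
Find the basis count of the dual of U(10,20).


The dual of U(r,n) is U(n-r, n) = U(10,20).
Bases of U(10,20) are all (10)-element subsets.
|B(M*)| = C(20,10) = 184756.

184756


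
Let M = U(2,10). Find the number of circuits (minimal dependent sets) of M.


In U(2,10), circuits are the (3)-element subsets.
Any set of 3 elements is dependent, and removing any one element gives
an independent set of size 2, so it is a minimal dependent set.
Number of circuits = (10 choose 3) = 120.

120


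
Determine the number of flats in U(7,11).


Flats of U(7,11): every subset of size < 7 is a flat, plus E itself.
Count = (11 choose 0) + (11 choose 1) + (11 choose 2) + (11 choose 3) + (11 choose 4) + (11 choose 5) + (11 choose 6) + 1
     = 1 + 11 + 55 + 165 + 330 + 462 + 462 + 1
     = 1487.

1487


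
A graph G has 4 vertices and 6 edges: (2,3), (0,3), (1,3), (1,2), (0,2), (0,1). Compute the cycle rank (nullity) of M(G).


Cycle rank (nullity) = |E| - r(M) = |E| - (|V| - c).
|E| = 6, |V| = 4, c = 1.
Nullity = 6 - (4 - 1) = 6 - 3 = 3.

3


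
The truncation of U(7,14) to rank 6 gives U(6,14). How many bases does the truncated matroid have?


Truncating U(7,14) to rank 6 gives U(6,14).
Bases of U(6,14) are all 6-element subsets of 14 elements.
Number of bases = C(14,6) = 3003.

3003


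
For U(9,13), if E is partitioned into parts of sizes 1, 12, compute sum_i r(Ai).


r(Ai) = min(|Ai|, 9) for each part.
Sum = min(1,9) + min(12,9)
    = 1 + 9
    = 10.

10


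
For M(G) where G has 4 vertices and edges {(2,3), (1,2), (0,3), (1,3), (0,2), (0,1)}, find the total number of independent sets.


An independent set in a graphic matroid is an acyclic edge subset.
G has 4 vertices and 6 edges.
Enumerate all 2^6 = 64 subsets, checking for acyclicity.
Total independent sets = 38.

38


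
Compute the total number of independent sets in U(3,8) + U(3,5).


For a direct sum, |I(M1+M2)| = |I(M1)| * |I(M2)|.
|I(U(3,8))| = sum C(8,k) for k=0..3 = 93.
|I(U(3,5))| = sum C(5,k) for k=0..3 = 26.
Total = 93 * 26 = 2418.

2418
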